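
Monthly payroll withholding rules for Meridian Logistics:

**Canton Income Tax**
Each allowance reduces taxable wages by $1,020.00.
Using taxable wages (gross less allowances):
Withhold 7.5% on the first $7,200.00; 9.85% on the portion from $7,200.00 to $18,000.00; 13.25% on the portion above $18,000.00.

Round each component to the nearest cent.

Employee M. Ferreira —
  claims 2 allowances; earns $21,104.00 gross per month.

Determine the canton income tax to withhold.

$1,744.78

Canton Income Tax: taxable = $21,104.00 − 2×$1,020.00 = $19,064.00
  $1,603.80 + 13.25% × ($19,064.00 − $18,000.00) = $1,603.80 + 13.25% × $1,064.00 = $1,744.78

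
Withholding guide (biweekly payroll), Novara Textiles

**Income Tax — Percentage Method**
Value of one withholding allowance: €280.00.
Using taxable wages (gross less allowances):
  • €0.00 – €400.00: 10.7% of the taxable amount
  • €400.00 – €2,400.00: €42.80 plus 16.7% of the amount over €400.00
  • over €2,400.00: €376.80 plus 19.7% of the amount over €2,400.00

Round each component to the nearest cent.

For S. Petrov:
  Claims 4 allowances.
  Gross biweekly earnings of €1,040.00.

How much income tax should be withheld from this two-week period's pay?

Income Tax: taxable = €1,040.00 − 4×€280.00 = €-80.00
  Taxable ≤ 0 → €0.00

€0.00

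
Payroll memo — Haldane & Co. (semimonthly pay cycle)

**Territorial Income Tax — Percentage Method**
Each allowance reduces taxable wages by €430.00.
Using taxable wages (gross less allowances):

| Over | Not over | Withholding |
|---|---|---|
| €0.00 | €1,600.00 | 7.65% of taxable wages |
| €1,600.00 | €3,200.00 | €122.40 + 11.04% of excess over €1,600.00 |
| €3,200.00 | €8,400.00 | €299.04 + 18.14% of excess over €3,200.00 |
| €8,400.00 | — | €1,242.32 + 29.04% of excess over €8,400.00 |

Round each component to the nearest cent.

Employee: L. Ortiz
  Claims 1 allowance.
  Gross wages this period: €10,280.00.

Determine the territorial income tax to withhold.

€1,663.40

Territorial Income Tax: taxable = €10,280.00 − 1×€430.00 = €9,850.00
  €1,242.32 + 29.04% × (€9,850.00 − €8,400.00) = €1,242.32 + 29.04% × €1,450.00 = €1,663.40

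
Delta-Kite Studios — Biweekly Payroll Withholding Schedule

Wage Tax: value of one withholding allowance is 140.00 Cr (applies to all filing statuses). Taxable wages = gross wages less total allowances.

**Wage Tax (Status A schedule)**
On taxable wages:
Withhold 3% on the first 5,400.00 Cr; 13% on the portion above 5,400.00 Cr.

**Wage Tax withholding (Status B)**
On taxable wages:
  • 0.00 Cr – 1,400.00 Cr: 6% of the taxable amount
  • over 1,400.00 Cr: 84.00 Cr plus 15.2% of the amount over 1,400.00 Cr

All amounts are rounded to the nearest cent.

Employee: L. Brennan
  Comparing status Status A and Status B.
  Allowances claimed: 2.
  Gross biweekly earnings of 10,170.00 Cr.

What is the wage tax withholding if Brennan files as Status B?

1,374.48 Cr

Wage Tax (Status B): taxable = 10,170.00 Cr − 2×140.00 Cr = 9,890.00 Cr
  84.00 Cr + 15.2% × (9,890.00 Cr − 1,400.00 Cr) = 84.00 Cr + 15.2% × 8,490.00 Cr = 1,374.48 Cr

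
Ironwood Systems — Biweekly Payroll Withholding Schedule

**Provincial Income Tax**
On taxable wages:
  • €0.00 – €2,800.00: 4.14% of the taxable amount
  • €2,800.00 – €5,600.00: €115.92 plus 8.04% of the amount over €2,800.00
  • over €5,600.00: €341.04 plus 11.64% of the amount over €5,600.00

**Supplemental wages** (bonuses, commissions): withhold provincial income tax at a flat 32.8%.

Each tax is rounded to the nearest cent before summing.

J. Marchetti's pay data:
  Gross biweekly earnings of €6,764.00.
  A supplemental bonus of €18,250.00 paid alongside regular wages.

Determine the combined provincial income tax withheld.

Provincial Income Tax: taxable = €6,764.00
  €341.04 + 11.64% × (€6,764.00 − €5,600.00) = €341.04 + 11.64% × €1,164.00 = €476.53
Supplemental (32.8% flat on bonus): 32.8% × €18,250.00 = €5,986.00
Total provincial income tax: €476.53 + €5,986.00 = €6,462.53

€6,462.53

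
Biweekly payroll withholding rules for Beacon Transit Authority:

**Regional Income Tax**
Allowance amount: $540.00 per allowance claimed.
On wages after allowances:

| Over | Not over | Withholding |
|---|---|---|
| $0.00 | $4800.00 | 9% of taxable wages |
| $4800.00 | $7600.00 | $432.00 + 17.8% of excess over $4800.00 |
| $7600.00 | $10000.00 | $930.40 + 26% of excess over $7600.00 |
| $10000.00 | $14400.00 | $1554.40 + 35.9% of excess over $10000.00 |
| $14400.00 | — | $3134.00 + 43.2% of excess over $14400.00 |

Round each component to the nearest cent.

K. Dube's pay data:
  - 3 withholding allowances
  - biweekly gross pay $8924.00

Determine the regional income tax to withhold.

$877.71

Regional Income Tax: taxable = $8924.00 − 3×$540.00 = $7304.00
  $432.00 + 17.8% × ($7304.00 − $4800.00) = $432.00 + 17.8% × $2504.00 = $877.71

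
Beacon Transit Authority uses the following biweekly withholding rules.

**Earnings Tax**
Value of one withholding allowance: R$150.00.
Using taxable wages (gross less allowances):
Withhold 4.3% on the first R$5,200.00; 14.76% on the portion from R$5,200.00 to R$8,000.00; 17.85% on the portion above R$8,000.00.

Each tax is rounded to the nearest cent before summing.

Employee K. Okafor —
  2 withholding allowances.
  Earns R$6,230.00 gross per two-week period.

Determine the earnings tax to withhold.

Earnings Tax: taxable = R$6,230.00 − 2×R$150.00 = R$5,930.00
  R$223.60 + 14.76% × (R$5,930.00 − R$5,200.00) = R$223.60 + 14.76% × R$730.00 = R$331.35

R$331.35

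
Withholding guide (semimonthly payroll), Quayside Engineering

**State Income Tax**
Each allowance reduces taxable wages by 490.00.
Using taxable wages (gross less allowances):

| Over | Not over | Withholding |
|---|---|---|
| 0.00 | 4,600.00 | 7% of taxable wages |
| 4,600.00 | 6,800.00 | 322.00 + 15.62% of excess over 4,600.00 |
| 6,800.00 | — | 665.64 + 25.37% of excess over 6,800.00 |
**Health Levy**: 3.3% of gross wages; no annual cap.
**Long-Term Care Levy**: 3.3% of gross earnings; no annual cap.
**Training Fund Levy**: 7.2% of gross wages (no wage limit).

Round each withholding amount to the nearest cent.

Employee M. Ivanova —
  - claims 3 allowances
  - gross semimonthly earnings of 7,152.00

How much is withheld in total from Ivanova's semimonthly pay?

1,477.99

State Income Tax: taxable = 7,152.00 − 3×490.00 = 5,682.00
  322.00 + 15.62% × (5,682.00 − 4,600.00) = 322.00 + 15.62% × 1,082.00 = 491.01
Health Levy: 3.3% × 7,152.00 = 236.02
Long-Term Care Levy: 3.3% × 7,152.00 = 236.02
Training Fund Levy: 7.2% × 7,152.00 = 514.94
Total: 491.01 + 236.02 + 236.02 + 514.94 = 1,477.99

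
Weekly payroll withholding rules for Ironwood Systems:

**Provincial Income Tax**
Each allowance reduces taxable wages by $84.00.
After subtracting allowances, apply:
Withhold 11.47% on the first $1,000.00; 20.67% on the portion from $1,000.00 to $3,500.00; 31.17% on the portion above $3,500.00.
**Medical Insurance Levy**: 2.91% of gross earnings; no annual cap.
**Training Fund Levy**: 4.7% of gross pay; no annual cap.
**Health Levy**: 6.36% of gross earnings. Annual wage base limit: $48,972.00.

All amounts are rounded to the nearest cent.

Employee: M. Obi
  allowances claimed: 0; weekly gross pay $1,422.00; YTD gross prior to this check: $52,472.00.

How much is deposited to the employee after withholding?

Provincial Income Tax: taxable = $1,422.00
  $114.70 + 20.67% × ($1,422.00 − $1,000.00) = $114.70 + 20.67% × $422.00 = $201.93
Medical Insurance Levy: 2.91% × $1,422.00 = $41.38
Training Fund Levy: 4.7% × $1,422.00 = $66.83
Health Levy: YTD $52,472.00 ≥ cap $48,972.00 → $0.00
Total withheld: $201.93 + $41.38 + $66.83 + $0.00 = $310.14
Net pay: $1,422.00 − $310.14 = $1,111.86

$1,111.86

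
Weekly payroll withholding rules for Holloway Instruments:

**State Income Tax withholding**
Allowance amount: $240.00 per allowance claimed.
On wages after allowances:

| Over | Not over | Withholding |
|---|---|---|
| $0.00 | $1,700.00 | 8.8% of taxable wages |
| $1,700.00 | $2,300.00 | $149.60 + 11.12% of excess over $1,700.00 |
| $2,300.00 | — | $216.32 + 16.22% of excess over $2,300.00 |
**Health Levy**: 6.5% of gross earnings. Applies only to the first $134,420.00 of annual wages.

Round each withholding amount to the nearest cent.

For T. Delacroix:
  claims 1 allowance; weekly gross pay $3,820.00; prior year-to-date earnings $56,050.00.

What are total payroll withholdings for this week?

State Income Tax: taxable = $3,820.00 − 1×$240.00 = $3,580.00
  $216.32 + 16.22% × ($3,580.00 − $2,300.00) = $216.32 + 16.22% × $1,280.00 = $423.94
Health Levy: 6.5% × $3,820.00 = $248.30
Total: $423.94 + $248.30 = $672.24

$672.24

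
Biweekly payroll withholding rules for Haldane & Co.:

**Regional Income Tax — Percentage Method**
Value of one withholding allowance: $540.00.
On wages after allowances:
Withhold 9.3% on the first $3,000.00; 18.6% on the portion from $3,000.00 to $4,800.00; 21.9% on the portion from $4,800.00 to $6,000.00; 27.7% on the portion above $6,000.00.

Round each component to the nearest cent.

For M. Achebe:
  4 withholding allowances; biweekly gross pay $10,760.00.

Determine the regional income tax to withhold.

$1,596.80

Regional Income Tax: taxable = $10,760.00 − 4×$540.00 = $8,600.00
  $876.60 + 27.7% × ($8,600.00 − $6,000.00) = $876.60 + 27.7% × $2,600.00 = $1,596.80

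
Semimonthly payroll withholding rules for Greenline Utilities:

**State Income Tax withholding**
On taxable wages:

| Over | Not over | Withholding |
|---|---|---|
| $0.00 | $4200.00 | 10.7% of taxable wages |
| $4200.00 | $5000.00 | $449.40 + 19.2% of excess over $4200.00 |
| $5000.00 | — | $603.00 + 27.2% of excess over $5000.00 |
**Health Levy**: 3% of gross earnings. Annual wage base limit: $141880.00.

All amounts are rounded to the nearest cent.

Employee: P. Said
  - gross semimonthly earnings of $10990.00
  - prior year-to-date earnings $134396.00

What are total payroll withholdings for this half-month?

State Income Tax: taxable = $10990.00
  $603.00 + 27.2% × ($10990.00 − $5000.00) = $603.00 + 27.2% × $5990.00 = $2232.28
Health Levy: cap $141880.00 − YTD $134396.00 = $7484.00 subject; 3% × $7484.00 = $224.52
Total: $2232.28 + $224.52 = $2456.80

$2456.80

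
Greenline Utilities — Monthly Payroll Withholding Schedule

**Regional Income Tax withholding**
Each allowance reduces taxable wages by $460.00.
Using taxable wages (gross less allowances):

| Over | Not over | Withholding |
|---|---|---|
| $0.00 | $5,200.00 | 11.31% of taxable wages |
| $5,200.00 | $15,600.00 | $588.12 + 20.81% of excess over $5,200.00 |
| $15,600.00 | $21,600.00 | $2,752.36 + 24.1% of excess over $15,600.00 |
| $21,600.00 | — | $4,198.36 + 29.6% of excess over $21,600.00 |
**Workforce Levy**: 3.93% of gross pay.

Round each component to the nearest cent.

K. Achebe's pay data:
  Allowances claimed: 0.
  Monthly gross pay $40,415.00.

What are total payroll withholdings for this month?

$11,355.91

Regional Income Tax: taxable = $40,415.00
  $4,198.36 + 29.6% × ($40,415.00 − $21,600.00) = $4,198.36 + 29.6% × $18,815.00 = $9,767.60
Workforce Levy: 3.93% × $40,415.00 = $1,588.31
Total: $9,767.60 + $1,588.31 = $11,355.91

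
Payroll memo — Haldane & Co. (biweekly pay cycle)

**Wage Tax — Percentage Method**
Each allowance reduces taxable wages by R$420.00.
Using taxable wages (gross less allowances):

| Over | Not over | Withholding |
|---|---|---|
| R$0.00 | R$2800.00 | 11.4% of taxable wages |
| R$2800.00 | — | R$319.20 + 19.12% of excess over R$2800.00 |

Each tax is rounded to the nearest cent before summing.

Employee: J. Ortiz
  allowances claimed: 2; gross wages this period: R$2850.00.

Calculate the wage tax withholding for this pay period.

Wage Tax: taxable = R$2850.00 − 2×R$420.00 = R$2010.00
  11.4% × R$2010.00 = R$229.14

R$229.14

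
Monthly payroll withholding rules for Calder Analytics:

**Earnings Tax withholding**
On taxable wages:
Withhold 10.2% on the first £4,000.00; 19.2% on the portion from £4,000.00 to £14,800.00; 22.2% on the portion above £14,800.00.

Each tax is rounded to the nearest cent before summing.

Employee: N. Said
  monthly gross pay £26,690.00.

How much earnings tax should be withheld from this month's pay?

£5,121.18

Earnings Tax: taxable = £26,690.00
  £2,481.60 + 22.2% × (£26,690.00 − £14,800.00) = £2,481.60 + 22.2% × £11,890.00 = £5,121.18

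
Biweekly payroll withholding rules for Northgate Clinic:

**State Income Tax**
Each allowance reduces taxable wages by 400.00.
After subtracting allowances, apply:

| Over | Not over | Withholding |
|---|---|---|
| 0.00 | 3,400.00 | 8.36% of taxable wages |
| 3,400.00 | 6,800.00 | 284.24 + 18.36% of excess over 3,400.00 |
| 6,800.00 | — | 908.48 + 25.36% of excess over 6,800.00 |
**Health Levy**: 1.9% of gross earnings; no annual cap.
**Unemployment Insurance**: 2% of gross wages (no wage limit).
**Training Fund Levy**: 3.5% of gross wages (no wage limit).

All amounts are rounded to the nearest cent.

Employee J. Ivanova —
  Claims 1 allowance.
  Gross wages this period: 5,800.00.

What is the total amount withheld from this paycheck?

State Income Tax: taxable = 5,800.00 − 1×400.00 = 5,400.00
  284.24 + 18.36% × (5,400.00 − 3,400.00) = 284.24 + 18.36% × 2,000.00 = 651.44
Health Levy: 1.9% × 5,800.00 = 110.20
Unemployment Insurance: 2% × 5,800.00 = 116.00
Training Fund Levy: 3.5% × 5,800.00 = 203.00
Total: 651.44 + 110.20 + 116.00 + 203.00 = 1,080.64

1,080.64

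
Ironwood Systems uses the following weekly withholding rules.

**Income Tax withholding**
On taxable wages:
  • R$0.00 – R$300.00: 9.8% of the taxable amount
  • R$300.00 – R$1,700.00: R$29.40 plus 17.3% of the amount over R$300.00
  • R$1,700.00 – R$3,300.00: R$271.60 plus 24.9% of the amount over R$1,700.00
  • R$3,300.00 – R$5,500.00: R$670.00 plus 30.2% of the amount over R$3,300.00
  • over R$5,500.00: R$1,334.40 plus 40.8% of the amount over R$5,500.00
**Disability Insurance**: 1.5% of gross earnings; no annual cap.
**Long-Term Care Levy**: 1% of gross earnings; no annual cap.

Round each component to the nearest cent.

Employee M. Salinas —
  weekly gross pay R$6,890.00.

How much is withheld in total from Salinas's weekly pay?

R$2,073.77

Income Tax: taxable = R$6,890.00
  R$1,334.40 + 40.8% × (R$6,890.00 − R$5,500.00) = R$1,334.40 + 40.8% × R$1,390.00 = R$1,901.52
Disability Insurance: 1.5% × R$6,890.00 = R$103.35
Long-Term Care Levy: 1% × R$6,890.00 = R$68.90
Total: R$1,901.52 + R$103.35 + R$68.90 = R$2,073.77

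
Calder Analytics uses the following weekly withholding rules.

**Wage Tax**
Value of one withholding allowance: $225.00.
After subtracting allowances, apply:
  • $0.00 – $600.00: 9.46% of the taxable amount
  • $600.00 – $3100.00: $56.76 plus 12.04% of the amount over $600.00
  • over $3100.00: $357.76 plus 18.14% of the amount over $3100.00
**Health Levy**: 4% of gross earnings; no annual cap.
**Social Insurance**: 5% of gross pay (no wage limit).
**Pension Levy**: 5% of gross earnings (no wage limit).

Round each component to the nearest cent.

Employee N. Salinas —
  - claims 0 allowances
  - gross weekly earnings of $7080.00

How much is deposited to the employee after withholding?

$5009.07

Wage Tax: taxable = $7080.00
  $357.76 + 18.14% × ($7080.00 − $3100.00) = $357.76 + 18.14% × $3980.00 = $1079.73
Health Levy: 4% × $7080.00 = $283.20
Social Insurance: 5% × $7080.00 = $354.00
Pension Levy: 5% × $7080.00 = $354.00
Total withheld: $1079.73 + $283.20 + $354.00 + $354.00 = $2070.93
Net pay: $7080.00 − $2070.93 = $5009.07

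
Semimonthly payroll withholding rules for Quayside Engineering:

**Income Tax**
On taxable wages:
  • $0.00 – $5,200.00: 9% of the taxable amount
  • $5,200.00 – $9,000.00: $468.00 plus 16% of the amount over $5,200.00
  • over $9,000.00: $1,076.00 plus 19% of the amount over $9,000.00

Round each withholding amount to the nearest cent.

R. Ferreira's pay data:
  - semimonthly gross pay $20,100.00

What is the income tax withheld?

$3,185.00

Income Tax: taxable = $20,100.00
  $1,076.00 + 19% × ($20,100.00 − $9,000.00) = $1,076.00 + 19% × $11,100.00 = $3,185.00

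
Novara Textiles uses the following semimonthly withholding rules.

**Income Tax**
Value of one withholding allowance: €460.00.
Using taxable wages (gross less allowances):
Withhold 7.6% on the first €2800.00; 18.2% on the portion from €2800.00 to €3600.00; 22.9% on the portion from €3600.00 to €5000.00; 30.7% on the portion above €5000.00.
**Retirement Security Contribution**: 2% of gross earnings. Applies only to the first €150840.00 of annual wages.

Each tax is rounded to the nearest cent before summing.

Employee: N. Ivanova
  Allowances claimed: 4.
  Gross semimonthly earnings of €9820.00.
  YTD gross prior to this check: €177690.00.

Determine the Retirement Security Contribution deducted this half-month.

€0.00

Retirement Security Contribution: YTD €177690.00 ≥ cap €150840.00 → €0.00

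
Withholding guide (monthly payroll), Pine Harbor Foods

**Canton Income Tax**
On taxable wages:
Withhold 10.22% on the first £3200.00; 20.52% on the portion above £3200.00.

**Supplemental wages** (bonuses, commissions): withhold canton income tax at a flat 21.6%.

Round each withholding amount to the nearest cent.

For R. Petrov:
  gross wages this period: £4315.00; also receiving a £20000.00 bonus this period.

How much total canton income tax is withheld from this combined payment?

Canton Income Tax: taxable = £4315.00
  £327.04 + 20.52% × (£4315.00 − £3200.00) = £327.04 + 20.52% × £1115.00 = £555.84
Supplemental (21.6% flat on bonus): 21.6% × £20000.00 = £4320.00
Total canton income tax: £555.84 + £4320.00 = £4875.84

£4875.84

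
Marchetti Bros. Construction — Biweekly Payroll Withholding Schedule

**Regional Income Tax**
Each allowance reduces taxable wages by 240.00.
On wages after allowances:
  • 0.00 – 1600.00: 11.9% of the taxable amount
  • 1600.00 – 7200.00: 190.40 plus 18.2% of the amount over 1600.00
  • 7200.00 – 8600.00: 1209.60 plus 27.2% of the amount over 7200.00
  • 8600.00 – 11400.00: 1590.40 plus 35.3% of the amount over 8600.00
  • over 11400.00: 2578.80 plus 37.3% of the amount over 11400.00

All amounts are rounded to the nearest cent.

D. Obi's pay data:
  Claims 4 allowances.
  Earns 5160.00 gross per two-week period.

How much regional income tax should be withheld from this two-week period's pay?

663.60

Regional Income Tax: taxable = 5160.00 − 4×240.00 = 4200.00
  190.40 + 18.2% × (4200.00 − 1600.00) = 190.40 + 18.2% × 2600.00 = 663.60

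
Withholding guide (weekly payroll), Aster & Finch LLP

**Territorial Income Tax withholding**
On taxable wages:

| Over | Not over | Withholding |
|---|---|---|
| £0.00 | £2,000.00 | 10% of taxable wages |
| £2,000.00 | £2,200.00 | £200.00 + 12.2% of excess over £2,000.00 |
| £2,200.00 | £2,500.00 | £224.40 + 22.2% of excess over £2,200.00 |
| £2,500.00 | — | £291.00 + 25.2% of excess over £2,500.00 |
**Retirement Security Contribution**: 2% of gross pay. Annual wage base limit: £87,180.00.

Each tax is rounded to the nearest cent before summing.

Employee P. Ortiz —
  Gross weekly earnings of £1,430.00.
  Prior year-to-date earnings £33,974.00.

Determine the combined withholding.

Territorial Income Tax: taxable = £1,430.00
  10% × £1,430.00 = £143.00
Retirement Security Contribution: 2% × £1,430.00 = £28.60
Total: £143.00 + £28.60 = £171.60

£171.60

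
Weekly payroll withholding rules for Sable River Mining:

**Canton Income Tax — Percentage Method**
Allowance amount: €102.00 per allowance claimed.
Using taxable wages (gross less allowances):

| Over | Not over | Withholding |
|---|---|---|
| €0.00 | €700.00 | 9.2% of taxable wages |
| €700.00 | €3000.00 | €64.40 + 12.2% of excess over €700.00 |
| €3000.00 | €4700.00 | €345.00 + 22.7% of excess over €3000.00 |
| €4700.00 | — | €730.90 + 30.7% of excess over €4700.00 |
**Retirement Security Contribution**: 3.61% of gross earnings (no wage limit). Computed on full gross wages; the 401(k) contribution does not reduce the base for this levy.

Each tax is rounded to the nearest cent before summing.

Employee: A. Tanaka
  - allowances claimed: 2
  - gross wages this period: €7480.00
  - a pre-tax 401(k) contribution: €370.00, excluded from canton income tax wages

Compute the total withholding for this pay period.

Canton Income Tax: taxable = €7480.00 − €370.00 − 2×€102.00 = €6906.00
  €730.90 + 30.7% × (€6906.00 − €4700.00) = €730.90 + 30.7% × €2206.00 = €1408.14
Retirement Security Contribution: 3.61% × €7480.00 = €270.03
Total: €1408.14 + €270.03 = €1678.17

€1678.17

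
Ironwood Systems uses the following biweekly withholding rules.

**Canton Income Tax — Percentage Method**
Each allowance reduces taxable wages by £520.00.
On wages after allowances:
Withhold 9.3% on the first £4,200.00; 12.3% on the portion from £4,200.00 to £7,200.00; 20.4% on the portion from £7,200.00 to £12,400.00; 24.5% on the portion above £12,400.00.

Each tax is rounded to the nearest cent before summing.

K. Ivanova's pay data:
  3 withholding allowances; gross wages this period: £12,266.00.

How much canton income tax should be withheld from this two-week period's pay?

Canton Income Tax: taxable = £12,266.00 − 3×£520.00 = £10,706.00
  £759.60 + 20.4% × (£10,706.00 − £7,200.00) = £759.60 + 20.4% × £3,506.00 = £1,474.82

£1,474.82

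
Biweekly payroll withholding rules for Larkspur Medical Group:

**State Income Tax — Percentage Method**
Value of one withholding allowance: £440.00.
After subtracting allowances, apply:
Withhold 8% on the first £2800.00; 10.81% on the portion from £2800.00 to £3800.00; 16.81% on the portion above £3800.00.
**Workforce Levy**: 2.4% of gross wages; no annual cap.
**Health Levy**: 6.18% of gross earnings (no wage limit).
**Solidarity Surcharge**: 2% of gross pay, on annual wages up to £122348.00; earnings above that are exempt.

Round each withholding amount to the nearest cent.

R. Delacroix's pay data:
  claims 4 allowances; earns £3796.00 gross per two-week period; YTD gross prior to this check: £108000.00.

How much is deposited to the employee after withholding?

State Income Tax: taxable = £3796.00 − 4×£440.00 = £2036.00
  8% × £2036.00 = £162.88
Workforce Levy: 2.4% × £3796.00 = £91.10
Health Levy: 6.18% × £3796.00 = £234.59
Solidarity Surcharge: 2% × £3796.00 = £75.92
Total withheld: £162.88 + £91.10 + £234.59 + £75.92 = £564.49
Net pay: £3796.00 − £564.49 = £3231.51

£3231.51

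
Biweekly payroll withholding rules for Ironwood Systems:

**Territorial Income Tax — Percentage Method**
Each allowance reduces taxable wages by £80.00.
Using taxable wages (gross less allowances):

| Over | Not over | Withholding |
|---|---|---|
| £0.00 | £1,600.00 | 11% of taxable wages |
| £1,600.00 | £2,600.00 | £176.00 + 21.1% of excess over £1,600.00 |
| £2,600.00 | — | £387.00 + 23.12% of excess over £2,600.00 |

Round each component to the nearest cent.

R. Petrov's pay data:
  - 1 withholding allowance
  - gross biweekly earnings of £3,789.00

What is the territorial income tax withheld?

Territorial Income Tax: taxable = £3,789.00 − 1×£80.00 = £3,709.00
  £387.00 + 23.12% × (£3,709.00 − £2,600.00) = £387.00 + 23.12% × £1,109.00 = £643.40

£643.40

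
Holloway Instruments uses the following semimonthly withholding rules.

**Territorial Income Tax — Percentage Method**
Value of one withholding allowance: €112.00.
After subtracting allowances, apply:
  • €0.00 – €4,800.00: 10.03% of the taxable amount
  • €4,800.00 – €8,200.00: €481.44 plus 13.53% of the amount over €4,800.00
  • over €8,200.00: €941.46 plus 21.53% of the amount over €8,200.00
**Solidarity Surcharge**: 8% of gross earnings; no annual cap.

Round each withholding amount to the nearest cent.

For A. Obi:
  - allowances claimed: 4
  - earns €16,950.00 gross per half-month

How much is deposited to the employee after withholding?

€12,865.12

Territorial Income Tax: taxable = €16,950.00 − 4×€112.00 = €16,502.00
  €941.46 + 21.53% × (€16,502.00 − €8,200.00) = €941.46 + 21.53% × €8,302.00 = €2,728.88
Solidarity Surcharge: 8% × €16,950.00 = €1,356.00
Total withheld: €2,728.88 + €1,356.00 = €4,084.88
Net pay: €16,950.00 − €4,084.88 = €12,865.12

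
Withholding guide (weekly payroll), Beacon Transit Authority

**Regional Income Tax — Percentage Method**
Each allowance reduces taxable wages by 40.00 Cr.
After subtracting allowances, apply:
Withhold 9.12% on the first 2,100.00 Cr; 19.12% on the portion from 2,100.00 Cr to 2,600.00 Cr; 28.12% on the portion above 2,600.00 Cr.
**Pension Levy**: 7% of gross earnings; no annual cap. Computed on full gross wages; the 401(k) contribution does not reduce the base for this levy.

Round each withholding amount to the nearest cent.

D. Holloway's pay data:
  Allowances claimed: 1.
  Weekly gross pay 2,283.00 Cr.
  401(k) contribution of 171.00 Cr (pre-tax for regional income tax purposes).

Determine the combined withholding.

348.78 Cr

Regional Income Tax: taxable = 2,283.00 Cr − 171.00 Cr − 1×40.00 Cr = 2,072.00 Cr
  9.12% × 2,072.00 Cr = 188.97 Cr
Pension Levy: 7% × 2,283.00 Cr = 159.81 Cr
Total: 188.97 Cr + 159.81 Cr = 348.78 Cr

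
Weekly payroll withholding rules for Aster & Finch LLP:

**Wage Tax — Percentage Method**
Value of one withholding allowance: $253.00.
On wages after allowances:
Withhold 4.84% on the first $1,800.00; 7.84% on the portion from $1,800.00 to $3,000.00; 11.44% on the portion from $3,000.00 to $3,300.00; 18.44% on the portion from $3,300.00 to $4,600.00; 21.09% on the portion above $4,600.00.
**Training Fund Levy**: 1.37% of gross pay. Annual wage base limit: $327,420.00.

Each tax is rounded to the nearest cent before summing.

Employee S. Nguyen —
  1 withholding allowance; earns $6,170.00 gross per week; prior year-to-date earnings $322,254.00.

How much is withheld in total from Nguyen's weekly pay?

Wage Tax: taxable = $6,170.00 − 1×$253.00 = $5,917.00
  $455.24 + 21.09% × ($5,917.00 − $4,600.00) = $455.24 + 21.09% × $1,317.00 = $733.00
Training Fund Levy: cap $327,420.00 − YTD $322,254.00 = $5,166.00 subject; 1.37% × $5,166.00 = $70.77
Total: $733.00 + $70.77 = $803.77

$803.77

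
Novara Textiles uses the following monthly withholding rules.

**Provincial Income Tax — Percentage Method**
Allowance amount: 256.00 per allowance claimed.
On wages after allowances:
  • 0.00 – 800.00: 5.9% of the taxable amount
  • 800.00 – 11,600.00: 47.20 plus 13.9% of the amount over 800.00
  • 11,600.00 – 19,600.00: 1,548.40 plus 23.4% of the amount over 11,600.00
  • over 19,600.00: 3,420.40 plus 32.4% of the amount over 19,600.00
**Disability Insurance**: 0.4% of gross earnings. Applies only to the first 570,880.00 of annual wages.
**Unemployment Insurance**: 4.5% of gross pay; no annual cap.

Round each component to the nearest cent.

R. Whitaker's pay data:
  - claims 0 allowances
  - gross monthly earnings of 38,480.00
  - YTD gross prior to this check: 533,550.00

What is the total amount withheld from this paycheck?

11,418.44

Provincial Income Tax: taxable = 38,480.00
  3,420.40 + 32.4% × (38,480.00 − 19,600.00) = 3,420.40 + 32.4% × 18,880.00 = 9,537.52
Disability Insurance: cap 570,880.00 − YTD 533,550.00 = 37,330.00 subject; 0.4% × 37,330.00 = 149.32
Unemployment Insurance: 4.5% × 38,480.00 = 1,731.60
Total: 9,537.52 + 149.32 + 1,731.60 = 11,418.44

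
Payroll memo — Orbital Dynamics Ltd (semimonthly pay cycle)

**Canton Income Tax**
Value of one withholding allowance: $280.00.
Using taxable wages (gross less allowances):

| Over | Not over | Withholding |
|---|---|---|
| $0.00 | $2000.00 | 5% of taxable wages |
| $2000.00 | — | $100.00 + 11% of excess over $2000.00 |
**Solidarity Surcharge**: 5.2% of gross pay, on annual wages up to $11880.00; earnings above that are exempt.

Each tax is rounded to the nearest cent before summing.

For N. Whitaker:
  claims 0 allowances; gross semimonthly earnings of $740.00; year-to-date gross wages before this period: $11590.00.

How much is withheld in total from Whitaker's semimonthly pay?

$52.08

Canton Income Tax: taxable = $740.00
  5% × $740.00 = $37.00
Solidarity Surcharge: cap $11880.00 − YTD $11590.00 = $290.00 subject; 5.2% × $290.00 = $15.08
Total: $37.00 + $15.08 = $52.08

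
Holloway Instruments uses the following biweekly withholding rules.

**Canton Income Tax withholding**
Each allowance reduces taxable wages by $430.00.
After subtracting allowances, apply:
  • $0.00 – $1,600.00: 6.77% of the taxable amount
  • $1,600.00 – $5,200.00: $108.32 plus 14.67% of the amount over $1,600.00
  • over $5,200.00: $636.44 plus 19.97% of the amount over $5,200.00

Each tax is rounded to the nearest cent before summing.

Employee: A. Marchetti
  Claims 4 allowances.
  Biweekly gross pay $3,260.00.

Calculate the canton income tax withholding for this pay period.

Canton Income Tax: taxable = $3,260.00 − 4×$430.00 = $1,540.00
  6.77% × $1,540.00 = $104.26

$104.26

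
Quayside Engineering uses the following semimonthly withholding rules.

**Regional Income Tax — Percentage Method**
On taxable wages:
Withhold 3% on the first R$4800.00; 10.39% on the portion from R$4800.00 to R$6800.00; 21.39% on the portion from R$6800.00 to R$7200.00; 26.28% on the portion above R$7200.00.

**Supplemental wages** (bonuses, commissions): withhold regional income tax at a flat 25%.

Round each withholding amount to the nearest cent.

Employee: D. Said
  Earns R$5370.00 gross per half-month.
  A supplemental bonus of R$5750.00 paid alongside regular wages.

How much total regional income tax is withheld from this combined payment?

R$1640.72

Regional Income Tax: taxable = R$5370.00
  R$144.00 + 10.39% × (R$5370.00 − R$4800.00) = R$144.00 + 10.39% × R$570.00 = R$203.22
Supplemental (25% flat on bonus): 25% × R$5750.00 = R$1437.50
Total regional income tax: R$203.22 + R$1437.50 = R$1640.72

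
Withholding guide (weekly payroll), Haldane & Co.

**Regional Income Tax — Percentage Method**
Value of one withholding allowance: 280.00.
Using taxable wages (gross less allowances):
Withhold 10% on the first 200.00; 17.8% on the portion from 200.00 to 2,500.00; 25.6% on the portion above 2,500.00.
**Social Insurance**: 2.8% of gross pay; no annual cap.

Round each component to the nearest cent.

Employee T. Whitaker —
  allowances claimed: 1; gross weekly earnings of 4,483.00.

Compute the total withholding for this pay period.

Regional Income Tax: taxable = 4,483.00 − 1×280.00 = 4,203.00
  429.40 + 25.6% × (4,203.00 − 2,500.00) = 429.40 + 25.6% × 1,703.00 = 865.37
Social Insurance: 2.8% × 4,483.00 = 125.52
Total: 865.37 + 125.52 = 990.89

990.89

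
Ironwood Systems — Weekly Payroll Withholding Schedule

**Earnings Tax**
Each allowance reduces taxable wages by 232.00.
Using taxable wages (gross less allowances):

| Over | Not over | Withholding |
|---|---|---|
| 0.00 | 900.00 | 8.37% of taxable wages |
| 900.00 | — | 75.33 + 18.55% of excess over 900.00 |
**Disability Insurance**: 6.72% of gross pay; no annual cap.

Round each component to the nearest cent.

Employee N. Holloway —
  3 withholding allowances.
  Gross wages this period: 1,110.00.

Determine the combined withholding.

109.24

Earnings Tax: taxable = 1,110.00 − 3×232.00 = 414.00
  8.37% × 414.00 = 34.65
Disability Insurance: 6.72% × 1,110.00 = 74.59
Total: 34.65 + 74.59 = 109.24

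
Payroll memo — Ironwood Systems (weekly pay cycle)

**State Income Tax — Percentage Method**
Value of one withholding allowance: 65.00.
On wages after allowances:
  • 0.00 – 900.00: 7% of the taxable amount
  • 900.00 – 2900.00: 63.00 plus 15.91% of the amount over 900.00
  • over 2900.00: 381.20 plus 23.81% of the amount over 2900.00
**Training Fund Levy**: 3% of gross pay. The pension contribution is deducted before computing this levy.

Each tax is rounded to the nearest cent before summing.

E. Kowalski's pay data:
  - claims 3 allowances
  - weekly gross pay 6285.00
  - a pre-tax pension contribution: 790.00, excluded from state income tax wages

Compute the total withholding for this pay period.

State Income Tax: taxable = 6285.00 − 790.00 − 3×65.00 = 5300.00
  381.20 + 23.81% × (5300.00 − 2900.00) = 381.20 + 23.81% × 2400.00 = 952.64
Training Fund Levy: 3% × 5495.00 = 164.85
Total: 952.64 + 164.85 = 1117.49

1117.49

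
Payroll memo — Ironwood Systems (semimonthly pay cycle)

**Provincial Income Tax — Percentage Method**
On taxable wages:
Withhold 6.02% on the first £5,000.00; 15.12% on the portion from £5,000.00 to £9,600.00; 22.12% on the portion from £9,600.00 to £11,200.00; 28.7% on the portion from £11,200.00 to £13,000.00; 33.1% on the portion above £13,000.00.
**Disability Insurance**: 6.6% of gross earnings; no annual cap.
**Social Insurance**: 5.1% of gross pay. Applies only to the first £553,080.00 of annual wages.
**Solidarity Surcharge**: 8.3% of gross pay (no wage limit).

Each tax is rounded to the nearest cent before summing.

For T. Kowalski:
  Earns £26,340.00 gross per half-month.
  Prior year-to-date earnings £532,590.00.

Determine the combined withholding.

£11,252.23

Provincial Income Tax: taxable = £26,340.00
  £1,867.04 + 33.1% × (£26,340.00 − £13,000.00) = £1,867.04 + 33.1% × £13,340.00 = £6,282.58
Disability Insurance: 6.6% × £26,340.00 = £1,738.44
Social Insurance: cap £553,080.00 − YTD £532,590.00 = £20,490.00 subject; 5.1% × £20,490.00 = £1,044.99
Solidarity Surcharge: 8.3% × £26,340.00 = £2,186.22
Total: £6,282.58 + £1,738.44 + £1,044.99 + £2,186.22 = £11,252.23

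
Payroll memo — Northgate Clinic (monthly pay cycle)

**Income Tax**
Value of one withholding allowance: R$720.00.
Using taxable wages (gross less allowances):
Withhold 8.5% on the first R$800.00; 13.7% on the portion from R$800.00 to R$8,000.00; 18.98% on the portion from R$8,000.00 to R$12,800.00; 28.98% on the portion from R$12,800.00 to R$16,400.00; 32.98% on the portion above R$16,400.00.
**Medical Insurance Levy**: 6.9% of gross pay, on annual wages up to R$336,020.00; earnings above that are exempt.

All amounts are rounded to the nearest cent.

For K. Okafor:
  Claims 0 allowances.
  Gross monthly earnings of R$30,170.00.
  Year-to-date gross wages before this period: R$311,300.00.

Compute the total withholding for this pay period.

Income Tax: taxable = R$30,170.00
  R$3,008.72 + 32.98% × (R$30,170.00 − R$16,400.00) = R$3,008.72 + 32.98% × R$13,770.00 = R$7,550.07
Medical Insurance Levy: cap R$336,020.00 − YTD R$311,300.00 = R$24,720.00 subject; 6.9% × R$24,720.00 = R$1,705.68
Total: R$7,550.07 + R$1,705.68 = R$9,255.75

R$9,255.75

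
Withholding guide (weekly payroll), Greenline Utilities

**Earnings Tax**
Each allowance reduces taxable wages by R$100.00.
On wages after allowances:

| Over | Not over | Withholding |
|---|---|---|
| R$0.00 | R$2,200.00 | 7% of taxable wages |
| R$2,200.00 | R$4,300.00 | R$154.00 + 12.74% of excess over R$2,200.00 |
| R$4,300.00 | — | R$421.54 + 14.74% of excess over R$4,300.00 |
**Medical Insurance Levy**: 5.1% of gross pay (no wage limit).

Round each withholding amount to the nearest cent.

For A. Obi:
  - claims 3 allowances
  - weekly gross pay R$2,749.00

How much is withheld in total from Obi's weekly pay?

R$325.92

Earnings Tax: taxable = R$2,749.00 − 3×R$100.00 = R$2,449.00
  R$154.00 + 12.74% × (R$2,449.00 − R$2,200.00) = R$154.00 + 12.74% × R$249.00 = R$185.72
Medical Insurance Levy: 5.1% × R$2,749.00 = R$140.20
Total: R$185.72 + R$140.20 = R$325.92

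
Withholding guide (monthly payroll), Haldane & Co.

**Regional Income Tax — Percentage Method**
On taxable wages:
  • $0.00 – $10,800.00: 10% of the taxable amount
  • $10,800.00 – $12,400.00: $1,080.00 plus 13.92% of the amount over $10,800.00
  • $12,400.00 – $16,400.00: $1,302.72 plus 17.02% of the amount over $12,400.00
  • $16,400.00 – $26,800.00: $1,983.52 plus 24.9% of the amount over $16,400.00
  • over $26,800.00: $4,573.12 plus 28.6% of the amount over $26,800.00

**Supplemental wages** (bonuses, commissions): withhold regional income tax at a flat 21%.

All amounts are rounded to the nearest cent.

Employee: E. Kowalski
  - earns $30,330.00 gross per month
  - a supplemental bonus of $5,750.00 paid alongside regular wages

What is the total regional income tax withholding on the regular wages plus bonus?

$6,790.20

Regional Income Tax: taxable = $30,330.00
  $4,573.12 + 28.6% × ($30,330.00 − $26,800.00) = $4,573.12 + 28.6% × $3,530.00 = $5,582.70
Supplemental (21% flat on bonus): 21% × $5,750.00 = $1,207.50
Total regional income tax: $5,582.70 + $1,207.50 = $6,790.20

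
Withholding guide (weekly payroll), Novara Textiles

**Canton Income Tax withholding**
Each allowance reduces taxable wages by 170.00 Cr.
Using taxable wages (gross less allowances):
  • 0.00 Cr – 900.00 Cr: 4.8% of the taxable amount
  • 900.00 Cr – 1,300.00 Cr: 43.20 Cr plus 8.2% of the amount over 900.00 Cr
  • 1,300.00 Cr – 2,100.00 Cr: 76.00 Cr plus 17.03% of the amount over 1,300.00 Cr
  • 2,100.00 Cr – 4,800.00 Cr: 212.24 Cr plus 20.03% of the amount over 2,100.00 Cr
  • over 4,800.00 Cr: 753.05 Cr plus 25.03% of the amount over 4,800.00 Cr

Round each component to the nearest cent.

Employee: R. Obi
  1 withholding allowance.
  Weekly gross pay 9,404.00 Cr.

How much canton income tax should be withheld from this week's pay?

1,862.88 Cr

Canton Income Tax: taxable = 9,404.00 Cr − 1×170.00 Cr = 9,234.00 Cr
  753.05 Cr + 25.03% × (9,234.00 Cr − 4,800.00 Cr) = 753.05 Cr + 25.03% × 4,434.00 Cr = 1,862.88 Cr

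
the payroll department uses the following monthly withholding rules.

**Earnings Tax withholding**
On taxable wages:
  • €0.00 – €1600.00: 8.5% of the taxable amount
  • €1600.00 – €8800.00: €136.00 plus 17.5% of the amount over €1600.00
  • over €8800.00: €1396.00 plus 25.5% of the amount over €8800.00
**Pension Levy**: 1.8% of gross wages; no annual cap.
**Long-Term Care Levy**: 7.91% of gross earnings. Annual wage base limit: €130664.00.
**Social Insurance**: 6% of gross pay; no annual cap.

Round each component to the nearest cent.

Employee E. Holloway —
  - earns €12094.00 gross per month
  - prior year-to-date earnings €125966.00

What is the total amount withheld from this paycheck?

Earnings Tax: taxable = €12094.00
  €1396.00 + 25.5% × (€12094.00 − €8800.00) = €1396.00 + 25.5% × €3294.00 = €2235.97
Pension Levy: 1.8% × €12094.00 = €217.69
Long-Term Care Levy: cap €130664.00 − YTD €125966.00 = €4698.00 subject; 7.91% × €4698.00 = €371.61
Social Insurance: 6% × €12094.00 = €725.64
Total: €2235.97 + €217.69 + €371.61 + €725.64 = €3550.91

€3550.91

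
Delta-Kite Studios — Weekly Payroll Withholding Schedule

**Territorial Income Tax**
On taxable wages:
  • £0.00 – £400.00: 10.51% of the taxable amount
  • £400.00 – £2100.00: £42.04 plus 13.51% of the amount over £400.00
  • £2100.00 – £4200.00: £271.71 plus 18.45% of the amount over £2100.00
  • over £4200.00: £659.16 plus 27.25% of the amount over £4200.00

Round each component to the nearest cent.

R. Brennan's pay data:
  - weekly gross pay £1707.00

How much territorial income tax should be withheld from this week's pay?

£218.62

Territorial Income Tax: taxable = £1707.00
  £42.04 + 13.51% × (£1707.00 − £400.00) = £42.04 + 13.51% × £1307.00 = £218.62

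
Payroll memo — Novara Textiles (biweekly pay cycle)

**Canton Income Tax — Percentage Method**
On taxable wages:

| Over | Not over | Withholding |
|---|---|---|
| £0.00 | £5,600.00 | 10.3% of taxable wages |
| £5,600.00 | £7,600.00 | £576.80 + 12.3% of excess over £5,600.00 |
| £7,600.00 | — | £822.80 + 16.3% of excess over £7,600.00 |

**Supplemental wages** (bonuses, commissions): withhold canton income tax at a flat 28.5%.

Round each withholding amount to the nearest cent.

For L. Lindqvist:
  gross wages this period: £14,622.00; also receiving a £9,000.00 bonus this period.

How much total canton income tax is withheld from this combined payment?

£4,532.39

Canton Income Tax: taxable = £14,622.00
  £822.80 + 16.3% × (£14,622.00 − £7,600.00) = £822.80 + 16.3% × £7,022.00 = £1,967.39
Supplemental (28.5% flat on bonus): 28.5% × £9,000.00 = £2,565.00
Total canton income tax: £1,967.39 + £2,565.00 = £4,532.39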